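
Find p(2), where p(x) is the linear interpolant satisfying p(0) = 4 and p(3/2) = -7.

L_0(2) = (1/2)/[(-3/2)] = -1/3
L_1(2) = (2)/[(3/2)] = 4/3
Sum: 4·(-1/3) + (-7)·(4/3) = -32/3

-32/3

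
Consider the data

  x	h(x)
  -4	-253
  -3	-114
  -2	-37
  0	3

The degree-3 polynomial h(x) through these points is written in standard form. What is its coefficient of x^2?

-4

Build the Lagrange basis polynomials:
L_0(x) = (x + 3)(x + 2)x / [-8] = -(1/8)x^3 - (5/8)x^2 - (3/4)x
L_1(x) = (x + 4)(x + 2)x / [3] = (1/3)x^3 + 2x^2 + (8/3)x
L_2(x) = (x + 4)(x + 3)x / [-4] = -(1/4)x^3 - (7/4)x^2 - 3x
L_3(x) = (x + 4)(x + 3)(x + 2) / [24] = (1/24)x^3 + (3/8)x^2 + (13/12)x + 1
h(x) = (-253)·L_0 + (-114)·L_1 + (-37)·L_2 + 3·L_3
Only the coefficient of x^2 is needed; take it from each L_i and combine:
(-253)·(-5/8) + (-114)·(2) + (-37)·(-7/4) + 3·(3/8) = -4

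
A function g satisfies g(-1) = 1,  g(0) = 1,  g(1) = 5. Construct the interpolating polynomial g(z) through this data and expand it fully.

Build the Lagrange basis polynomials:
L_0(z) = z(z - 1) / [2] = (1/2)z^2 - (1/2)z
L_1(z) = (z + 1)(z - 1) / [-1] = -z^2 + 1
L_2(z) = (z + 1)z / [2] = (1/2)z^2 + (1/2)z
g(z) = 1·L_0 + 1·L_1 + 5·L_2
  1·L_0(z) = (1/2)z^2 - (1/2)z
  1·L_1(z) = -z^2 + 1
  5·L_2(z) = (5/2)z^2 + (5/2)z
Adding term by term: 2z^2 + 2z + 1

g(z) = 2z^2 + 2z + 1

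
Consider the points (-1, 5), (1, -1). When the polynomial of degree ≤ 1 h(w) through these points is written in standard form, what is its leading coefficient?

The leading coefficient equals the top divided difference h[-1,1].
h[-1,1] = (-1 - 5) / (1 - (-1)) = -3

-3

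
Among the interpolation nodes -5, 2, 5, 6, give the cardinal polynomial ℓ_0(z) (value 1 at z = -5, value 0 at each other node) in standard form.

ℓ_0(z) = -(1/770)z^3 + (13/770)z^2 - (26/385)z + 6/77

ℓ_0(z) = (z - 2)(z - 5)(z - 6) / [(-7)·(-10)·(-11)]
       = (z^3 - 13z^2 + 52z - 60) / (-770)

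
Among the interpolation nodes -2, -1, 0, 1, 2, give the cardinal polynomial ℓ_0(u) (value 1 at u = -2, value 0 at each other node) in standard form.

ℓ_0(u) = (1/24)u^4 - (1/12)u^3 - (1/24)u^2 + (1/12)u

ℓ_0(u) = (u + 1)u(u - 1)(u - 2) / [(-1)·(-2)·(-3)·(-4)]
       = (u^4 - 2u^3 - u^2 + 2u) / (24)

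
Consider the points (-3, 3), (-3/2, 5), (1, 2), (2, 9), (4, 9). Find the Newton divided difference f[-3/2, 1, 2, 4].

f[-3/2,1] = (2 - 5) / (1 - (-3/2)) = -6/5
f[1,2] = (9 - 2) / (2 - 1) = 7
f[2,4] = (9 - 9) / (4 - 2) = 0
f[-3/2,1,2] = (7 - (-6/5)) / (2 - (-3/2)) = 82/35
f[1,2,4] = (0 - 7) / (4 - 1) = -7/3
f[-3/2,1,2,4] = (-7/3 - 82/35) / (4 - (-3/2)) = -982/1155

-982/1155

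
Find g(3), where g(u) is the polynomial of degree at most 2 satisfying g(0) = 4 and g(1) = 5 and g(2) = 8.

13

L_0(3) = (2)·(1)/[(-1)·(-2)] = 1
L_1(3) = (3)·(1)/[(1)·(-1)] = -3
L_2(3) = (3)·(2)/[(2)·(1)] = 3
Sum: 4·(1) + 5·(-3) + 8·(3) = 13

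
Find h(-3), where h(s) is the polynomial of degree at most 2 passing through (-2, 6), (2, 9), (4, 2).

L_0(-3) = (-5)·(-7)/[(-4)·(-6)] = 35/24
L_1(-3) = (-1)·(-7)/[(4)·(-2)] = -7/8
L_2(-3) = (-1)·(-5)/[(6)·(2)] = 5/12
Sum: 6·(35/24) + 9·(-7/8) + 2·(5/12) = 41/24

41/24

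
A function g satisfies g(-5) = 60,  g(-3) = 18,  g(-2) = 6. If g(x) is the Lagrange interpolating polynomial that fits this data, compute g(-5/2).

Evaluate each Lagrange basis at x = -5/2:
L_0(-5/2) = (1/2)·(-1/2)/[(-2)·(-3)] = -1/24
L_1(-5/2) = (5/2)·(-1/2)/[(2)·(-1)] = 5/8
L_2(-5/2) = (5/2)·(1/2)/[(3)·(1)] = 5/12
Sum: 60·(-1/24) + 18·(5/8) + 6·(5/12) = 45/4

45/4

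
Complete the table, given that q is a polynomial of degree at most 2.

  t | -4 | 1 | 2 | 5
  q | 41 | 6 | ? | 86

17

The 3 known values determine q uniquely (degree ≤ 2).
L_0(2) = (1)·(-3)/[(-5)·(-9)] = -1/15
L_1(2) = (6)·(-3)/[(5)·(-4)] = 9/10
L_2(2) = (6)·(1)/[(9)·(4)] = 1/6
Sum: 41·(-1/15) + 6·(9/10) + 86·(1/6) = 17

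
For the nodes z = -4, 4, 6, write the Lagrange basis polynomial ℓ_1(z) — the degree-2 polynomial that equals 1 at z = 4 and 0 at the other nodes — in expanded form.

ℓ_1(z) = (z + 4)(z - 6) / [(8)·(-2)]
       = (z^2 - 2z - 24) / (-16)

ℓ_1(z) = -(1/16)z^2 + (1/8)z + 3/2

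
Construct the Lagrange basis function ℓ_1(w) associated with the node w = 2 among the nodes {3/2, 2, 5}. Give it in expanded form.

ℓ_1(w) = -(2/3)w^2 + (13/3)w - 5

ℓ_1(w) = (w - 3/2)(w - 5) / [(1/2)·(-3)]
       = (w^2 - (13/2)w + 15/2) / (-3/2)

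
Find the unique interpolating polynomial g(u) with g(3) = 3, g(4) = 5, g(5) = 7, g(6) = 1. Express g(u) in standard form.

L_0(u) = (u - 4)(u - 5)(u - 6) / [-6] = -(1/6)u^3 + (5/2)u^2 - (37/3)u + 20
L_1(u) = (u - 3)(u - 5)(u - 6) / [2] = (1/2)u^3 - 7u^2 + (63/2)u - 45
L_2(u) = (u - 3)(u - 4)(u - 6) / [-2] = -(1/2)u^3 + (13/2)u^2 - 27u + 36
L_3(u) = (u - 3)(u - 4)(u - 5) / [6] = (1/6)u^3 - 2u^2 + (47/6)u - 10
g(u) = 3·L_0 + 5·L_1 + 7·L_2 + 1·L_3
  3·L_0(u) = -(1/2)u^3 + (15/2)u^2 - 37u + 60
  5·L_1(u) = (5/2)u^3 - 35u^2 + (315/2)u - 225
  7·L_2(u) = -(7/2)u^3 + (91/2)u^2 - 189u + 252
  1·L_3(u) = (1/6)u^3 - 2u^2 + (47/6)u - 10
Adding term by term: -(4/3)u^3 + 16u^2 - (182/3)u + 77

g(u) = -(4/3)u^3 + 16u^2 - (182/3)u + 77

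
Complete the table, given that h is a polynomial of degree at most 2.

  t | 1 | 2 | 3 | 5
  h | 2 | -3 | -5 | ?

0

The 3 known values determine h uniquely (degree ≤ 2).
L_0(5) = (3)·(2)/[(-1)·(-2)] = 3
L_1(5) = (4)·(2)/[(1)·(-1)] = -8
L_2(5) = (4)·(3)/[(2)·(1)] = 6
Sum: 2·(3) + (-3)·(-8) + (-5)·(6) = 0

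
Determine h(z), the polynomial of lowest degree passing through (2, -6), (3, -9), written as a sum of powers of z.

Build the Lagrange basis polynomials:
L_0(z) = (z - 3) / [-1] = -z + 3
L_1(z) = (z - 2) / [1] = z - 2
h(z) = (-6)·L_0 + (-9)·L_1
  (-6)·L_0(z) = 6z - 18
  (-9)·L_1(z) = -9z + 18
Adding term by term: -3z

h(z) = -3z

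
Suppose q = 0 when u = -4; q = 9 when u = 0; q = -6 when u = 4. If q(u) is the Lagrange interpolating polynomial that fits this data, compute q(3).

L_0(3) = (3)·(-1)/[(-4)·(-8)] = -3/32
L_1(3) = (7)·(-1)/[(4)·(-4)] = 7/16
L_2(3) = (7)·(3)/[(8)·(4)] = 21/32
Sum: 0 + 9·(7/16) + (-6)·(21/32) = 0

0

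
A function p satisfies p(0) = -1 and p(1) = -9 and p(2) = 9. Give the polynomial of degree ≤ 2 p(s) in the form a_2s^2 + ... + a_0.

Build the Lagrange basis polynomials:
L_0(s) = (s - 1)(s - 2) / [2] = (1/2)s^2 - (3/2)s + 1
L_1(s) = s(s - 2) / [-1] = -s^2 + 2s
L_2(s) = s(s - 1) / [2] = (1/2)s^2 - (1/2)s
p(s) = (-1)·L_0 + (-9)·L_1 + 9·L_2
  (-1)·L_0(s) = -(1/2)s^2 + (3/2)s - 1
  (-9)·L_1(s) = 9s^2 - 18s
  9·L_2(s) = (9/2)s^2 - (9/2)s
Adding term by term: 13s^2 - 21s - 1

p(s) = 13s^2 - 21s - 1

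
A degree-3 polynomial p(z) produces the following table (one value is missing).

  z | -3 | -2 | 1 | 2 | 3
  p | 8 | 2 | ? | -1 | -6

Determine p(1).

2/5

The 4 known values determine p uniquely (degree ≤ 3).
Evaluate each Lagrange basis at z = 1:
L_0(1) = (3)·(-1)·(-2)/[(-1)·(-5)·(-6)] = -1/5
L_1(1) = (4)·(-1)·(-2)/[(1)·(-4)·(-5)] = 2/5
L_2(1) = (4)·(3)·(-2)/[(5)·(4)·(-1)] = 6/5
L_3(1) = (4)·(3)·(-1)/[(6)·(5)·(1)] = -2/5
Sum: 8·(-1/5) + 2·(2/5) + (-1)·(6/5) + (-6)·(-2/5) = 2/5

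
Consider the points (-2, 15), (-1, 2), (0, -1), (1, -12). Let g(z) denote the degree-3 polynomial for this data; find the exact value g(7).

Using Newton's divided-difference form:
g[-2,-1] = (2 - 15) / (-1 - (-2)) = -13
g[-1,0] = (-1 - 2) / (0 - (-1)) = -3
g[0,1] = (-12 - (-1)) / (1 - 0) = -11
g[-2,-1,0] = (-3 - (-13)) / (0 - (-2)) = 5
g[-1,0,1] = (-11 - (-3)) / (1 - (-1)) = -4
g[-2,-1,0,1] = (-4 - 5) / (1 - (-2)) = -3
g(7) = 15 + (-13)·(9) + 5·(9)·(8) + (-3)·(9)·(8)·(7) = -1254

-1254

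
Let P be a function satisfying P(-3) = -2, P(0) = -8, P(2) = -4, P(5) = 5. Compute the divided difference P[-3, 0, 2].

P[-3,0] = (-8 - (-2)) / (0 - (-3)) = -2
P[0,2] = (-4 - (-8)) / (2 - 0) = 2
P[-3,0,2] = (2 - (-2)) / (2 - (-3)) = 4/5

4/5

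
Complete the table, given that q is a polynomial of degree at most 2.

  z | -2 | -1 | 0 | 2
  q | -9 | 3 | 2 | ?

The 3 known values determine q uniquely (degree ≤ 2).
Evaluate each Lagrange basis at z = 2:
L_0(2) = (3)·(2)/[(-1)·(-2)] = 3
L_1(2) = (4)·(2)/[(1)·(-1)] = -8
L_2(2) = (4)·(3)/[(2)·(1)] = 6
Sum: (-9)·(3) + 3·(-8) + 2·(6) = -39

-39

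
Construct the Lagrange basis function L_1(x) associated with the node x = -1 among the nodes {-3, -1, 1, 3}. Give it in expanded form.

L_1(x) = (x + 3)(x - 1)(x - 3) / [(2)·(-2)·(-4)]
       = (x^3 - x^2 - 9x + 9) / (16)

L_1(x) = (1/16)x^3 - (1/16)x^2 - (9/16)x + 9/16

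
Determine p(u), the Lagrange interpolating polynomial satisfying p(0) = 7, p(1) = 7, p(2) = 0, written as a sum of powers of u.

L_0(u) = (u - 1)(u - 2) / [2] = (1/2)u^2 - (3/2)u + 1
L_1(u) = u(u - 2) / [-1] = -u^2 + 2u
L_2(u) = u(u - 1) / [2] = (1/2)u^2 - (1/2)u
p(u) = 7·L_0 + 7·L_1 + 0·L_2
  7·L_0(u) = (7/2)u^2 - (21/2)u + 7
  7·L_1(u) = -7u^2 + 14u
  0·L_2(u) = 0
Adding term by term: -(7/2)u^2 + (7/2)u + 7

p(u) = -(7/2)u^2 + (7/2)u + 7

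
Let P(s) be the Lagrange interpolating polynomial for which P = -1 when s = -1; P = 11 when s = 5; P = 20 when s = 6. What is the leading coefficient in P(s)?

1

The leading coefficient equals the top divided difference P[-1,5,6].
P[-1,5] = (11 - (-1)) / (5 - (-1)) = 2
P[5,6] = (20 - 11) / (6 - 5) = 9
P[-1,5,6] = (9 - 2) / (6 - (-1)) = 1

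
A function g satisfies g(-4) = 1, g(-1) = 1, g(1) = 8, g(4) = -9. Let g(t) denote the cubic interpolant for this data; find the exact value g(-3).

-44/15

Evaluate each Lagrange basis at t = -3:
L_0(-3) = (-2)·(-4)·(-7)/[(-3)·(-5)·(-8)] = 7/15
L_1(-3) = (1)·(-4)·(-7)/[(3)·(-2)·(-5)] = 14/15
L_2(-3) = (1)·(-2)·(-7)/[(5)·(2)·(-3)] = -7/15
L_3(-3) = (1)·(-2)·(-4)/[(8)·(5)·(3)] = 1/15
Sum: 1·(7/15) + 1·(14/15) + 8·(-7/15) + (-9)·(1/15) = -44/15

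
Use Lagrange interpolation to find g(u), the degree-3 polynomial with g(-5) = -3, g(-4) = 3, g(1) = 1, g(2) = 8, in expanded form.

g(u) = (23/70)u^3 + (164/105)u^2 + (1/70)u - 19/21

L_0(u) = (u + 4)(u - 1)(u - 2) / [-42] = -(1/42)u^3 - (1/42)u^2 + (5/21)u - 4/21
L_1(u) = (u + 5)(u - 1)(u - 2) / [30] = (1/30)u^3 + (1/15)u^2 - (13/30)u + 1/3
L_2(u) = (u + 5)(u + 4)(u - 2) / [-30] = -(1/30)u^3 - (7/30)u^2 - (1/15)u + 4/3
L_3(u) = (u + 5)(u + 4)(u - 1) / [42] = (1/42)u^3 + (4/21)u^2 + (11/42)u - 10/21
g(u) = (-3)·L_0 + 3·L_1 + 1·L_2 + 8·L_3
  (-3)·L_0(u) = (1/14)u^3 + (1/14)u^2 - (5/7)u + 4/7
  3·L_1(u) = (1/10)u^3 + (1/5)u^2 - (13/10)u + 1
  1·L_2(u) = -(1/30)u^3 - (7/30)u^2 - (1/15)u + 4/3
  8·L_3(u) = (4/21)u^3 + (32/21)u^2 + (44/21)u - 80/21
Adding term by term: (23/70)u^3 + (164/105)u^2 + (1/70)u - 19/21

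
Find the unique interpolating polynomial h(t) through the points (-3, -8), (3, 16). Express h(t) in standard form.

Build the Lagrange basis polynomials:
L_0(t) = (t - 3) / [-6] = -(1/6)t + 1/2
L_1(t) = (t + 3) / [6] = (1/6)t + 1/2
h(t) = (-8)·L_0 + 16·L_1
  (-8)·L_0(t) = (4/3)t - 4
  16·L_1(t) = (8/3)t + 8
Adding term by term: 4t + 4

h(t) = 4t + 4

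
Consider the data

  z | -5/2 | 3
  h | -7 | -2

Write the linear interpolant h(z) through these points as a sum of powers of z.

h(z) = (10/11)z - 52/11

Build the Lagrange basis polynomials:
L_0(z) = (z - 3) / [-11/2] = -(2/11)z + 6/11
L_1(z) = (z + 5/2) / [11/2] = (2/11)z + 5/11
h(z) = (-7)·L_0 + (-2)·L_1
  (-7)·L_0(z) = (14/11)z - 42/11
  (-2)·L_1(z) = -(4/11)z - 10/11
Adding term by term: (10/11)z - 52/11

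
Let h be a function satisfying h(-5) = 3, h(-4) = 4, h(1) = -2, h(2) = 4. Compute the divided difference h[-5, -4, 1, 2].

h[-5,-4] = (4 - 3) / (-4 - (-5)) = 1
h[-4,1] = (-2 - 4) / (1 - (-4)) = -6/5
h[1,2] = (4 - (-2)) / (2 - 1) = 6
h[-5,-4,1] = (-6/5 - 1) / (1 - (-5)) = -11/30
h[-4,1,2] = (6 - (-6/5)) / (2 - (-4)) = 6/5
h[-5,-4,1,2] = (6/5 - (-11/30)) / (2 - (-5)) = 47/210

47/210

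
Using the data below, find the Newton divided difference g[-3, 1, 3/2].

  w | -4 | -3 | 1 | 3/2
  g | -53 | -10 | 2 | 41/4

3

g[-3,1] = (2 - (-10)) / (1 - (-3)) = 3
g[1,3/2] = (41/4 - 2) / (3/2 - 1) = 33/2
g[-3,1,3/2] = (33/2 - 3) / (3/2 - (-3)) = 3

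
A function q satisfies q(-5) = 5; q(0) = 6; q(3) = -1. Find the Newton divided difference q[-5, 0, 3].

-19/60

q[-5,0] = (6 - 5) / (0 - (-5)) = 1/5
q[0,3] = (-1 - 6) / (3 - 0) = -7/3
q[-5,0,3] = (-7/3 - 1/5) / (3 - (-5)) = -19/60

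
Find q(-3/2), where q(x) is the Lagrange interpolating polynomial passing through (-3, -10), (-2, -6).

-4

L_0(-3/2) = (1/2)/[(-1)] = -1/2
L_1(-3/2) = (3/2)/[(1)] = 3/2
Sum: (-10)·(-1/2) + (-6)·(3/2) = -4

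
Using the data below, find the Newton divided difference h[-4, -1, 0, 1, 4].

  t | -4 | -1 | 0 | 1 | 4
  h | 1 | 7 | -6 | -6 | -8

-203/480

h[-4,-1] = (7 - 1) / (-1 - (-4)) = 2
h[-1,0] = (-6 - 7) / (0 - (-1)) = -13
h[0,1] = (-6 - (-6)) / (1 - 0) = 0
h[1,4] = (-8 - (-6)) / (4 - 1) = -2/3
h[-4,-1,0] = (-13 - 2) / (0 - (-4)) = -15/4
h[-1,0,1] = (0 - (-13)) / (1 - (-1)) = 13/2
h[0,1,4] = (-2/3 - 0) / (4 - 0) = -1/6
h[-4,-1,0,1] = (13/2 - (-15/4)) / (1 - (-4)) = 41/20
h[-1,0,1,4] = (-1/6 - 13/2) / (4 - (-1)) = -4/3
h[-4,-1,0,1,4] = (-4/3 - 41/20) / (4 - (-4)) = -203/480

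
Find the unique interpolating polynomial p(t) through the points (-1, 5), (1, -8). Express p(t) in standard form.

Build the Lagrange basis polynomials:
L_0(t) = (t - 1) / [-2] = -(1/2)t + 1/2
L_1(t) = (t + 1) / [2] = (1/2)t + 1/2
p(t) = 5·L_0 + (-8)·L_1
  5·L_0(t) = -(5/2)t + 5/2
  (-8)·L_1(t) = -4t - 4
Adding term by term: -(13/2)t - 3/2

p(t) = -(13/2)t - 3/2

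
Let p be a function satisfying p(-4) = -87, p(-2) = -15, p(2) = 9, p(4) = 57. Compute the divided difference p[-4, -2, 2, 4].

1

p[-4,-2] = (-15 - (-87)) / (-2 - (-4)) = 36
p[-2,2] = (9 - (-15)) / (2 - (-2)) = 6
p[2,4] = (57 - 9) / (4 - 2) = 24
p[-4,-2,2] = (6 - 36) / (2 - (-4)) = -5
p[-2,2,4] = (24 - 6) / (4 - (-2)) = 3
p[-4,-2,2,4] = (3 - (-5)) / (4 - (-4)) = 1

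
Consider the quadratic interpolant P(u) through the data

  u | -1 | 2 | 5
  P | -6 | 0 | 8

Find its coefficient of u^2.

The leading coefficient equals the top divided difference P[-1,2,5].
P[-1,2] = (0 - (-6)) / (2 - (-1)) = 2
P[2,5] = (8 - 0) / (5 - 2) = 8/3
P[-1,2,5] = (8/3 - 2) / (5 - (-1)) = 1/9

1/9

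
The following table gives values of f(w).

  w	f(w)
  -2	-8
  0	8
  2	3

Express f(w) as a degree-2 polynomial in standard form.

f(w) = -(21/8)w^2 + (11/4)w + 8

Newton's divided differences:
f[-2,0] = (8 - (-8)) / (0 - (-2)) = 8
f[0,2] = (3 - 8) / (2 - 0) = -5/2
f[-2,0,2] = (-5/2 - 8) / (2 - (-2)) = -21/8
f(w) = -8 + 8·(w + 2) + (-21/8)·(w + 2)w
Expanding: f(w) = -(21/8)w^2 + (11/4)w + 8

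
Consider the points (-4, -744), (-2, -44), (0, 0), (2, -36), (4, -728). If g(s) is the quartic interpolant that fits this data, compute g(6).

-3804

L_0(6) = (8)·(6)·(4)·(2)/[(-2)·(-4)·(-6)·(-8)] = 1
L_1(6) = (10)·(6)·(4)·(2)/[(2)·(-2)·(-4)·(-6)] = -5
L_2(6) = (10)·(8)·(4)·(2)/[(4)·(2)·(-2)·(-4)] = 10
L_3(6) = (10)·(8)·(6)·(2)/[(6)·(4)·(2)·(-2)] = -10
L_4(6) = (10)·(8)·(6)·(4)/[(8)·(6)·(4)·(2)] = 5
Sum: (-744)·(1) + (-44)·(-5) + 0 + (-36)·(-10) + (-728)·(5) = -3804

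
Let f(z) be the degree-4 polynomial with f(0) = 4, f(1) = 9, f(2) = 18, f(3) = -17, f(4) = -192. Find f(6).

Using Newton's divided-difference form:
f[0,1] = (9 - 4) / (1 - 0) = 5
f[1,2] = (18 - 9) / (2 - 1) = 9
f[2,3] = (-17 - 18) / (3 - 2) = -35
f[3,4] = (-192 - (-17)) / (4 - 3) = -175
f[0,1,2] = (9 - 5) / (2 - 0) = 2
f[1,2,3] = (-35 - 9) / (3 - 1) = -22
f[2,3,4] = (-175 - (-35)) / (4 - 2) = -70
f[0,1,2,3] = (-22 - 2) / (3 - 0) = -8
f[1,2,3,4] = (-70 - (-22)) / (4 - 1) = -16
f[0,1,2,3,4] = (-16 - (-8)) / (4 - 0) = -2
f(6) = 4 + 5·(6) + 2·(6)·(5) + (-8)·(6)·(5)·(4) + (-2)·(6)·(5)·(4)·(3) = -1586

-1586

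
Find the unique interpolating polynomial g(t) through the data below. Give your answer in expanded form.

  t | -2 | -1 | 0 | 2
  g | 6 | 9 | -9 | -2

g(t) = (53/12)t^3 + (11/4)t^2 - (59/3)t - 9

L_0(t) = (t + 1)t(t - 2) / [-8] = -(1/8)t^3 + (1/8)t^2 + (1/4)t
L_1(t) = (t + 2)t(t - 2) / [3] = (1/3)t^3 - (4/3)t
L_2(t) = (t + 2)(t + 1)(t - 2) / [-4] = -(1/4)t^3 - (1/4)t^2 + t + 1
L_3(t) = (t + 2)(t + 1)t / [24] = (1/24)t^3 + (1/8)t^2 + (1/12)t
g(t) = 6·L_0 + 9·L_1 + (-9)·L_2 + (-2)·L_3
  6·L_0(t) = -(3/4)t^3 + (3/4)t^2 + (3/2)t
  9·L_1(t) = 3t^3 - 12t
  (-9)·L_2(t) = (9/4)t^3 + (9/4)t^2 - 9t - 9
  (-2)·L_3(t) = -(1/12)t^3 - (1/4)t^2 - (1/6)t
Adding term by term: (53/12)t^3 + (11/4)t^2 - (59/3)t - 9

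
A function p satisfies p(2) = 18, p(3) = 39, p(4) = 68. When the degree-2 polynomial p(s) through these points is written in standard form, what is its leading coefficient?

4

Build the Lagrange basis polynomials:
L_0(s) = (s - 3)(s - 4) / [2] = (1/2)s^2 - (7/2)s + 6
L_1(s) = (s - 2)(s - 4) / [-1] = -s^2 + 6s - 8
L_2(s) = (s - 2)(s - 3) / [2] = (1/2)s^2 - (5/2)s + 3
p(s) = 18·L_0 + 39·L_1 + 68·L_2
Only the coefficient of s^2 is needed; take it from each L_i and combine:
18·(1/2) + 39·(-1) + 68·(1/2) = 4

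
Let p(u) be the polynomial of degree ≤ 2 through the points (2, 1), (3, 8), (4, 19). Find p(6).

53

L_0(6) = (3)·(2)/[(-1)·(-2)] = 3
L_1(6) = (4)·(2)/[(1)·(-1)] = -8
L_2(6) = (4)·(3)/[(2)·(1)] = 6
Sum: 1·(3) + 8·(-8) + 19·(6) = 53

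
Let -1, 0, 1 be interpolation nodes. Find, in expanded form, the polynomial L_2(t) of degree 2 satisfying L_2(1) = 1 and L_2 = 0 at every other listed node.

L_2(t) = (1/2)t^2 + (1/2)t

L_2(t) = (t + 1)t / [(2)·(1)]
       = (t^2 + t) / (2)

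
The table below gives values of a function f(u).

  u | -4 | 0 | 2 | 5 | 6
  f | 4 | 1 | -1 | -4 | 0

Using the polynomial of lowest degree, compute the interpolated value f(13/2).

Evaluate each Lagrange basis at u = 13/2:
L_0(13/2) = (13/2)·(9/2)·(3/2)·(1/2)/[(-4)·(-6)·(-9)·(-10)] = 13/1280
L_1(13/2) = (21/2)·(9/2)·(3/2)·(1/2)/[(4)·(-2)·(-5)·(-6)] = -189/1280
L_2(13/2) = (21/2)·(13/2)·(3/2)·(1/2)/[(6)·(2)·(-3)·(-4)] = 91/256
L_3(13/2) = (21/2)·(13/2)·(9/2)·(1/2)/[(9)·(5)·(3)·(-1)] = -91/80
L_4(13/2) = (21/2)·(13/2)·(9/2)·(3/2)/[(10)·(6)·(4)·(1)] = 2457/1280
Sum: 4·(13/1280) + 1·(-189/1280) + (-1)·(91/256) + (-4)·(-91/80) + 0 = 327/80

327/80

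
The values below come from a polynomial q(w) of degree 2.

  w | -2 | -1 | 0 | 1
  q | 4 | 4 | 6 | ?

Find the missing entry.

10

The 3 known values determine q uniquely (degree ≤ 2).
Evaluate each Lagrange basis at w = 1:
L_0(1) = (2)·(1)/[(-1)·(-2)] = 1
L_1(1) = (3)·(1)/[(1)·(-1)] = -3
L_2(1) = (3)·(2)/[(2)·(1)] = 3
Sum: 4·(1) + 4·(-3) + 6·(3) = 10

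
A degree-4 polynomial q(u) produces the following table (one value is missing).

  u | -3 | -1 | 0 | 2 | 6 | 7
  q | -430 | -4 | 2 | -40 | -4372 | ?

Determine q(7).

-8300

The 5 known values determine q uniquely (degree ≤ 4).
Evaluate each Lagrange basis at u = 7:
L_0(7) = (8)·(7)·(5)·(1)/[(-2)·(-3)·(-5)·(-9)] = 28/27
L_1(7) = (10)·(7)·(5)·(1)/[(2)·(-1)·(-3)·(-7)] = -25/3
L_2(7) = (10)·(8)·(5)·(1)/[(3)·(1)·(-2)·(-6)] = 100/9
L_3(7) = (10)·(8)·(7)·(1)/[(5)·(3)·(2)·(-4)] = -14/3
L_4(7) = (10)·(8)·(7)·(5)/[(9)·(7)·(6)·(4)] = 50/27
Sum: (-430)·(28/27) + (-4)·(-25/3) + 2·(100/9) + (-40)·(-14/3) + (-4372)·(50/27) = -8300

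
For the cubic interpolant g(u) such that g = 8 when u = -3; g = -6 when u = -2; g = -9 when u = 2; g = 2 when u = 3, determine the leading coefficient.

The leading coefficient equals the top divided difference g[-3,-2,2,3].
g[-3,-2] = (-6 - 8) / (-2 - (-3)) = -14
g[-2,2] = (-9 - (-6)) / (2 - (-2)) = -3/4
g[2,3] = (2 - (-9)) / (3 - 2) = 11
g[-3,-2,2] = (-3/4 - (-14)) / (2 - (-3)) = 53/20
g[-2,2,3] = (11 - (-3/4)) / (3 - (-2)) = 47/20
g[-3,-2,2,3] = (47/20 - 53/20) / (3 - (-3)) = -1/20

-1/20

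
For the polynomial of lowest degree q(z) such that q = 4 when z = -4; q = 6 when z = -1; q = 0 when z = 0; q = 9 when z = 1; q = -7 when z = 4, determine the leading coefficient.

-81/160

L_0(z) = (z + 1)z(z - 1)(z - 4) / [480] = (1/480)z^4 - (1/120)z^3 - (1/480)z^2 + (1/120)z
L_1(z) = (z + 4)z(z - 1)(z - 4) / [-30] = -(1/30)z^4 + (1/30)z^3 + (8/15)z^2 - (8/15)z
L_2(z) = (z + 4)(z + 1)(z - 1)(z - 4) / [16] = (1/16)z^4 - (17/16)z^2 + 1
L_3(z) = (z + 4)(z + 1)z(z - 4) / [-30] = -(1/30)z^4 - (1/30)z^3 + (8/15)z^2 + (8/15)z
L_4(z) = (z + 4)(z + 1)z(z - 1) / [480] = (1/480)z^4 + (1/120)z^3 - (1/480)z^2 - (1/120)z
q(z) = 4·L_0 + 6·L_1 + 0·L_2 + 9·L_3 + (-7)·L_4
Only the coefficient of z^4 is needed; take it from each L_i and combine:
4·(1/480) + 6·(-1/30) + 0·(1/16) + 9·(-1/30) + (-7)·(1/480) = -81/160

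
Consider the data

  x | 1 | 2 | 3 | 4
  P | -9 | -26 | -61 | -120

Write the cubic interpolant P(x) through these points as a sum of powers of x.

P(x) = -x^3 - 3x^2 - x - 4

L_0(x) = (x - 2)(x - 3)(x - 4) / [-6] = -(1/6)x^3 + (3/2)x^2 - (13/3)x + 4
L_1(x) = (x - 1)(x - 3)(x - 4) / [2] = (1/2)x^3 - 4x^2 + (19/2)x - 6
L_2(x) = (x - 1)(x - 2)(x - 4) / [-2] = -(1/2)x^3 + (7/2)x^2 - 7x + 4
L_3(x) = (x - 1)(x - 2)(x - 3) / [6] = (1/6)x^3 - x^2 + (11/6)x - 1
P(x) = (-9)·L_0 + (-26)·L_1 + (-61)·L_2 + (-120)·L_3
  (-9)·L_0(x) = (3/2)x^3 - (27/2)x^2 + 39x - 36
  (-26)·L_1(x) = -13x^3 + 104x^2 - 247x + 156
  (-61)·L_2(x) = (61/2)x^3 - (427/2)x^2 + 427x - 244
  (-120)·L_3(x) = -20x^3 + 120x^2 - 220x + 120
Adding term by term: -x^3 - 3x^2 - x - 4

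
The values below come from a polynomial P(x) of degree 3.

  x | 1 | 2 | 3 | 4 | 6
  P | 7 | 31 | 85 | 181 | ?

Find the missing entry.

The 4 known values determine P uniquely (degree ≤ 3).
Evaluate each Lagrange basis at x = 6:
L_0(6) = (4)·(3)·(2)/[(-1)·(-2)·(-3)] = -4
L_1(6) = (5)·(3)·(2)/[(1)·(-1)·(-2)] = 15
L_2(6) = (5)·(4)·(2)/[(2)·(1)·(-1)] = -20
L_3(6) = (5)·(4)·(3)/[(3)·(2)·(1)] = 10
Sum: 7·(-4) + 31·(15) + 85·(-20) + 181·(10) = 547

547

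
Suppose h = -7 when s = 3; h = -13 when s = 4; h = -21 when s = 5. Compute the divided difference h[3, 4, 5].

-1

h[3,4] = (-13 - (-7)) / (4 - 3) = -6
h[4,5] = (-21 - (-13)) / (5 - 4) = -8
h[3,4,5] = (-8 - (-6)) / (5 - 3) = -1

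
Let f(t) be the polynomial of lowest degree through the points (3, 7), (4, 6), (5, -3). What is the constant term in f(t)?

L_0(t) = (t - 4)(t - 5) / [2] = (1/2)t^2 - (9/2)t + 10
L_1(t) = (t - 3)(t - 5) / [-1] = -t^2 + 8t - 15
L_2(t) = (t - 3)(t - 4) / [2] = (1/2)t^2 - (7/2)t + 6
f(t) = 7·L_0 + 6·L_1 + (-3)·L_2
Only the constant term is needed; take it from each L_i and combine:
7·(10) + 6·(-15) + (-3)·(6) = -38

-38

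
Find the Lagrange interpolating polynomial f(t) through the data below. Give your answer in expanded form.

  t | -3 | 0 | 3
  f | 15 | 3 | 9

Build the Lagrange basis polynomials:
L_0(t) = t(t - 3) / [18] = (1/18)t^2 - (1/6)t
L_1(t) = (t + 3)(t - 3) / [-9] = -(1/9)t^2 + 1
L_2(t) = (t + 3)t / [18] = (1/18)t^2 + (1/6)t
f(t) = 15·L_0 + 3·L_1 + 9·L_2
  15·L_0(t) = (5/6)t^2 - (5/2)t
  3·L_1(t) = -(1/3)t^2 + 3
  9·L_2(t) = (1/2)t^2 + (3/2)t
Adding term by term: t^2 - t + 3

f(t) = t^2 - t + 3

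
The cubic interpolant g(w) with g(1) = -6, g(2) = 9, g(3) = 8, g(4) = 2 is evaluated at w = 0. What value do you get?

Evaluate each Lagrange basis at w = 0:
L_0(0) = (-2)·(-3)·(-4)/[(-1)·(-2)·(-3)] = 4
L_1(0) = (-1)·(-3)·(-4)/[(1)·(-1)·(-2)] = -6
L_2(0) = (-1)·(-2)·(-4)/[(2)·(1)·(-1)] = 4
L_3(0) = (-1)·(-2)·(-3)/[(3)·(2)·(1)] = -1
Sum: (-6)·(4) + 9·(-6) + 8·(4) + 2·(-1) = -48

-48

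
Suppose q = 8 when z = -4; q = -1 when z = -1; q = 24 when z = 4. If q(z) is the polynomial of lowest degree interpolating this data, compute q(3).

Using Newton's divided-difference form:
q[-4,-1] = (-1 - 8) / (-1 - (-4)) = -3
q[-1,4] = (24 - (-1)) / (4 - (-1)) = 5
q[-4,-1,4] = (5 - (-3)) / (4 - (-4)) = 1
q(3) = 8 + (-3)·(7) + 1·(7)·(4) = 15

15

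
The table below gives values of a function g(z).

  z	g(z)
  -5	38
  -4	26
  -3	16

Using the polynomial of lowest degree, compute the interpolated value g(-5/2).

Evaluate each Lagrange basis at z = -5/2:
L_0(-5/2) = (3/2)·(1/2)/[(-1)·(-2)] = 3/8
L_1(-5/2) = (5/2)·(1/2)/[(1)·(-1)] = -5/4
L_2(-5/2) = (5/2)·(3/2)/[(2)·(1)] = 15/8
Sum: 38·(3/8) + 26·(-5/4) + 16·(15/8) = 47/4

47/4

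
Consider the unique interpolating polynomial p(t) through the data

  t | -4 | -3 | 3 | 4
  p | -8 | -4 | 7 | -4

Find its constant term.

Build the Lagrange basis polynomials:
L_0(t) = (t + 3)(t - 3)(t - 4) / [-56] = -(1/56)t^3 + (1/14)t^2 + (9/56)t - 9/14
L_1(t) = (t + 4)(t - 3)(t - 4) / [42] = (1/42)t^3 - (1/14)t^2 - (8/21)t + 8/7
L_2(t) = (t + 4)(t + 3)(t - 4) / [-42] = -(1/42)t^3 - (1/14)t^2 + (8/21)t + 8/7
L_3(t) = (t + 4)(t + 3)(t - 3) / [56] = (1/56)t^3 + (1/14)t^2 - (9/56)t - 9/14
p(t) = (-8)·L_0 + (-4)·L_1 + 7·L_2 + (-4)·L_3
Only the constant term is needed; take it from each L_i and combine:
(-8)·(-9/14) + (-4)·(8/7) + 7·(8/7) + (-4)·(-9/14) = 78/7

78/7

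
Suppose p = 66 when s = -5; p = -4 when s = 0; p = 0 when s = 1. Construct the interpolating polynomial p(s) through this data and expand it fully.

Build the Lagrange basis polynomials:
L_0(s) = s(s - 1) / [30] = (1/30)s^2 - (1/30)s
L_1(s) = (s + 5)(s - 1) / [-5] = -(1/5)s^2 - (4/5)s + 1
L_2(s) = (s + 5)s / [6] = (1/6)s^2 + (5/6)s
p(s) = 66·L_0 + (-4)·L_1 + 0·L_2
  66·L_0(s) = (11/5)s^2 - (11/5)s
  (-4)·L_1(s) = (4/5)s^2 + (16/5)s - 4
  0·L_2(s) = 0
Adding term by term: 3s^2 + s - 4

p(s) = 3s^2 + s - 4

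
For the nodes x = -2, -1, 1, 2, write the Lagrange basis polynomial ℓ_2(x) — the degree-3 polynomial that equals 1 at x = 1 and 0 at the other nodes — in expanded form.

ℓ_2(x) = -(1/6)x^3 - (1/6)x^2 + (2/3)x + 2/3

ℓ_2(x) = (x + 2)(x + 1)(x - 2) / [(3)·(2)·(-1)]
       = (x^3 + x^2 - 4x - 4) / (-6)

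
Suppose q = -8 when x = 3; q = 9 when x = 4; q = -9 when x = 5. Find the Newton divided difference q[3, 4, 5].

q[3,4] = (9 - (-8)) / (4 - 3) = 17
q[4,5] = (-9 - 9) / (5 - 4) = -18
q[3,4,5] = (-18 - 17) / (5 - 3) = -35/2

-35/2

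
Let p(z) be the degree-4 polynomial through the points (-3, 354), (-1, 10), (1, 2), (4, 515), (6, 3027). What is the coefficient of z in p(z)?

0

Build the Lagrange basis polynomials:
L_0(z) = (z + 1)(z - 1)(z - 4)(z - 6) / [504] = (1/504)z^4 - (5/252)z^3 + (23/504)z^2 + (5/252)z - 1/21
L_1(z) = (z + 3)(z - 1)(z - 4)(z - 6) / [-140] = -(1/140)z^4 + (2/35)z^3 - (1/140)z^2 - (39/70)z + 18/35
L_2(z) = (z + 3)(z + 1)(z - 4)(z - 6) / [120] = (1/120)z^4 - (1/20)z^3 - (13/120)z^2 + (11/20)z + 3/5
L_3(z) = (z + 3)(z + 1)(z - 1)(z - 6) / [-210] = -(1/210)z^4 + (1/70)z^3 + (19/210)z^2 - (1/70)z - 3/35
L_4(z) = (z + 3)(z + 1)(z - 1)(z - 4) / [630] = (1/630)z^4 - (1/630)z^3 - (13/630)z^2 + (1/630)z + 2/105
p(z) = 354·L_0 + 10·L_1 + 2·L_2 + 515·L_3 + 3027·L_4
Only the coefficient of z is needed; take it from each L_i and combine:
354·(5/252) + 10·(-39/70) + 2·(11/20) + 515·(-1/70) + 3027·(1/630) = 0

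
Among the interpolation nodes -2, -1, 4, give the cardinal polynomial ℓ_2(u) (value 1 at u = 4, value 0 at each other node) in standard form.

ℓ_2(u) = (u + 2)(u + 1) / [(6)·(5)]
       = (u^2 + 3u + 2) / (30)

ℓ_2(u) = (1/30)u^2 + (1/10)u + 1/15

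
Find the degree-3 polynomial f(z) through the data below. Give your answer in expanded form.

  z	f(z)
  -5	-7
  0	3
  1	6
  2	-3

Build the Lagrange basis polynomials:
L_0(z) = z(z - 1)(z - 2) / [-210] = -(1/210)z^3 + (1/70)z^2 - (1/105)z
L_1(z) = (z + 5)(z - 1)(z - 2) / [10] = (1/10)z^3 + (1/5)z^2 - (13/10)z + 1
L_2(z) = (z + 5)z(z - 2) / [-6] = -(1/6)z^3 - (1/2)z^2 + (5/3)z
L_3(z) = (z + 5)z(z - 1) / [14] = (1/14)z^3 + (2/7)z^2 - (5/14)z
f(z) = (-7)·L_0 + 3·L_1 + 6·L_2 + (-3)·L_3
  (-7)·L_0(z) = (1/30)z^3 - (1/10)z^2 + (1/15)z
  3·L_1(z) = (3/10)z^3 + (3/5)z^2 - (39/10)z + 3
  6·L_2(z) = -z^3 - 3z^2 + 10z
  (-3)·L_3(z) = -(3/14)z^3 - (6/7)z^2 + (15/14)z
Adding term by term: -(37/42)z^3 - (47/14)z^2 + (152/21)z + 3

f(z) = -(37/42)z^3 - (47/14)z^2 + (152/21)z + 3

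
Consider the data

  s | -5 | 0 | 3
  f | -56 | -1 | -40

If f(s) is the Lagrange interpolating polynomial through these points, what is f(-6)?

Evaluate each Lagrange basis at s = -6:
L_0(-6) = (-6)·(-9)/[(-5)·(-8)] = 27/20
L_1(-6) = (-1)·(-9)/[(5)·(-3)] = -3/5
L_2(-6) = (-1)·(-6)/[(8)·(3)] = 1/4
Sum: (-56)·(27/20) + (-1)·(-3/5) + (-40)·(1/4) = -85

-85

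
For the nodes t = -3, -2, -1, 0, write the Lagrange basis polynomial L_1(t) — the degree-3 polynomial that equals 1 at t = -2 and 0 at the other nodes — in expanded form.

L_1(t) = (1/2)t^3 + 2t^2 + (3/2)t

L_1(t) = (t + 3)(t + 1)t / [(1)·(-1)·(-2)]
       = (t^3 + 4t^2 + 3t) / (2)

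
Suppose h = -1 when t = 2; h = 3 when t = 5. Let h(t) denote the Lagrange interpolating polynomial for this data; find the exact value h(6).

13/3

L_0(6) = (1)/[(-3)] = -1/3
L_1(6) = (4)/[(3)] = 4/3
Sum: (-1)·(-1/3) + 3·(4/3) = 13/3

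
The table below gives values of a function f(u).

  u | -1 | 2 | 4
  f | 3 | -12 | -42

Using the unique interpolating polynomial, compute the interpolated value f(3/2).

Evaluate each Lagrange basis at u = 3/2:
L_0(3/2) = (-1/2)·(-5/2)/[(-3)·(-5)] = 1/12
L_1(3/2) = (5/2)·(-5/2)/[(3)·(-2)] = 25/24
L_2(3/2) = (5/2)·(-1/2)/[(5)·(2)] = -1/8
Sum: 3·(1/12) + (-12)·(25/24) + (-42)·(-1/8) = -7

-7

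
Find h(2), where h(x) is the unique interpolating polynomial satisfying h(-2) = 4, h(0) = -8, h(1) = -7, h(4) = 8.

Using Newton's divided-difference form:
h[-2,0] = (-8 - 4) / (0 - (-2)) = -6
h[0,1] = (-7 - (-8)) / (1 - 0) = 1
h[1,4] = (8 - (-7)) / (4 - 1) = 5
h[-2,0,1] = (1 - (-6)) / (1 - (-2)) = 7/3
h[0,1,4] = (5 - 1) / (4 - 0) = 1
h[-2,0,1,4] = (1 - 7/3) / (4 - (-2)) = -2/9
h(2) = 4 + (-6)·(4) + (7/3)·(4)·(2) + (-2/9)·(4)·(2)·(1) = -28/9

-28/9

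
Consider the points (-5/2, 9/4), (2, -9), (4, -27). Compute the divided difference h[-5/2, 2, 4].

h[-5/2,2] = (-9 - 9/4) / (2 - (-5/2)) = -5/2
h[2,4] = (-27 - (-9)) / (4 - 2) = -9
h[-5/2,2,4] = (-9 - (-5/2)) / (4 - (-5/2)) = -1

-1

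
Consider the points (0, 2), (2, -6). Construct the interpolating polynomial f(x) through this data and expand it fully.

Build the Lagrange basis polynomials:
L_0(x) = (x - 2) / [-2] = -(1/2)x + 1
L_1(x) = x / [2] = (1/2)x
f(x) = 2·L_0 + (-6)·L_1
  2·L_0(x) = -x + 2
  (-6)·L_1(x) = -3x
Adding term by term: -4x + 2

f(x) = -4x + 2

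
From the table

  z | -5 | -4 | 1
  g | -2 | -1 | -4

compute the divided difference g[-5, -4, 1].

g[-5,-4] = (-1 - (-2)) / (-4 - (-5)) = 1
g[-4,1] = (-4 - (-1)) / (1 - (-4)) = -3/5
g[-5,-4,1] = (-3/5 - 1) / (1 - (-5)) = -4/15

-4/15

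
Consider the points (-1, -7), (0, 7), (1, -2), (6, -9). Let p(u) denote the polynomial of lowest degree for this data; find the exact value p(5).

Evaluate each Lagrange basis at u = 5:
L_0(5) = (5)·(4)·(-1)/[(-1)·(-2)·(-7)] = 10/7
L_1(5) = (6)·(4)·(-1)/[(1)·(-1)·(-6)] = -4
L_2(5) = (6)·(5)·(-1)/[(2)·(1)·(-5)] = 3
L_3(5) = (6)·(5)·(4)/[(7)·(6)·(5)] = 4/7
Sum: (-7)·(10/7) + 7·(-4) + (-2)·(3) + (-9)·(4/7) = -344/7

-344/7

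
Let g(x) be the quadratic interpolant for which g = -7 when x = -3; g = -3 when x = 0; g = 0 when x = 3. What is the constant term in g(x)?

-3

Build the Lagrange basis polynomials:
L_0(x) = x(x - 3) / [18] = (1/18)x^2 - (1/6)x
L_1(x) = (x + 3)(x - 3) / [-9] = -(1/9)x^2 + 1
L_2(x) = (x + 3)x / [18] = (1/18)x^2 + (1/6)x
g(x) = (-7)·L_0 + (-3)·L_1 + 0·L_2
Only the constant term is needed; take it from each L_i and combine:
(-7)·(0) + (-3)·(1) + 0·(0) = -3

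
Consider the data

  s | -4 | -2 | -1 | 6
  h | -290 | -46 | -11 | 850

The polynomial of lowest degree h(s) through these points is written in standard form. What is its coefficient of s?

Build the Lagrange basis polynomials:
L_0(s) = (s + 2)(s + 1)(s - 6) / [-60] = -(1/60)s^3 + (1/20)s^2 + (4/15)s + 1/5
L_1(s) = (s + 4)(s + 1)(s - 6) / [16] = (1/16)s^3 - (1/16)s^2 - (13/8)s - 3/2
L_2(s) = (s + 4)(s + 2)(s - 6) / [-21] = -(1/21)s^3 + (4/3)s + 16/7
L_3(s) = (s + 4)(s + 2)(s + 1) / [560] = (1/560)s^3 + (1/80)s^2 + (1/40)s + 1/70
h(s) = (-290)·L_0 + (-46)·L_1 + (-11)·L_2 + 850·L_3
Only the coefficient of s is needed; take it from each L_i and combine:
(-290)·(4/15) + (-46)·(-13/8) + (-11)·(4/3) + 850·(1/40) = 4

4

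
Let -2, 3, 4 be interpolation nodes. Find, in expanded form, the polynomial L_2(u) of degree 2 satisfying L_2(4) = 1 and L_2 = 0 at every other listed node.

L_2(u) = (1/6)u^2 - (1/6)u - 1

L_2(u) = (u + 2)(u - 3) / [(6)·(1)]
       = (u^2 - u - 6) / (6)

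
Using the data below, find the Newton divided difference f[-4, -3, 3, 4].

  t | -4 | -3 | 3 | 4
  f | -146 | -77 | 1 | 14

1

f[-4,-3] = (-77 - (-146)) / (-3 - (-4)) = 69
f[-3,3] = (1 - (-77)) / (3 - (-3)) = 13
f[3,4] = (14 - 1) / (4 - 3) = 13
f[-4,-3,3] = (13 - 69) / (3 - (-4)) = -8
f[-3,3,4] = (13 - 13) / (4 - (-3)) = 0
f[-4,-3,3,4] = (0 - (-8)) / (4 - (-4)) = 1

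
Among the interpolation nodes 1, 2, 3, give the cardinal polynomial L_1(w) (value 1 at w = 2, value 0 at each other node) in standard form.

L_1(w) = -w^2 + 4w - 3

L_1(w) = (w - 1)(w - 3) / [(1)·(-1)]
       = (w^2 - 4w + 3) / (-1)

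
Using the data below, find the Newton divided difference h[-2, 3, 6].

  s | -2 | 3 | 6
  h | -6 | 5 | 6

-7/30

h[-2,3] = (5 - (-6)) / (3 - (-2)) = 11/5
h[3,6] = (6 - 5) / (6 - 3) = 1/3
h[-2,3,6] = (1/3 - 11/5) / (6 - (-2)) = -7/30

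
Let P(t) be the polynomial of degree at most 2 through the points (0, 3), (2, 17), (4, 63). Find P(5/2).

51/2

Using Newton's divided-difference form:
P[0,2] = (17 - 3) / (2 - 0) = 7
P[2,4] = (63 - 17) / (4 - 2) = 23
P[0,2,4] = (23 - 7) / (4 - 0) = 4
P(5/2) = 3 + 7·(5/2) + 4·(5/2)·(1/2) = 51/2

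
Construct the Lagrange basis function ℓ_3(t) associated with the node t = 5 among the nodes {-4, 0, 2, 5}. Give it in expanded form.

ℓ_3(t) = (1/135)t^3 + (2/135)t^2 - (8/135)t

ℓ_3(t) = (t + 4)t(t - 2) / [(9)·(5)·(3)]
       = (t^3 + 2t^2 - 8t) / (135)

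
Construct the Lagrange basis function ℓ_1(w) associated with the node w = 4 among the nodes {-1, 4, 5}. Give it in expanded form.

ℓ_1(w) = (w + 1)(w - 5) / [(5)·(-1)]
       = (w^2 - 4w - 5) / (-5)

ℓ_1(w) = -(1/5)w^2 + (4/5)w + 1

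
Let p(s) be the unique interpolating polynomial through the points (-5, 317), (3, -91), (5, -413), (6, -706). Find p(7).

-1111

Using Newton's divided-difference form:
p[-5,3] = (-91 - 317) / (3 - (-5)) = -51
p[3,5] = (-413 - (-91)) / (5 - 3) = -161
p[5,6] = (-706 - (-413)) / (6 - 5) = -293
p[-5,3,5] = (-161 - (-51)) / (5 - (-5)) = -11
p[3,5,6] = (-293 - (-161)) / (6 - 3) = -44
p[-5,3,5,6] = (-44 - (-11)) / (6 - (-5)) = -3
p(7) = 317 + (-51)·(12) + (-11)·(12)·(4) + (-3)·(12)·(4)·(2) = -1111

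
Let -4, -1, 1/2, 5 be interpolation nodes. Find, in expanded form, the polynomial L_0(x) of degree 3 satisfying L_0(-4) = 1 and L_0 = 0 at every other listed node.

L_0(x) = (x + 1)(x - 1/2)(x - 5) / [(-3)·(-9/2)·(-9)]
       = (x^3 - (9/2)x^2 - 3x + 5/2) / (-243/2)

L_0(x) = -(2/243)x^3 + (1/27)x^2 + (2/81)x - 5/243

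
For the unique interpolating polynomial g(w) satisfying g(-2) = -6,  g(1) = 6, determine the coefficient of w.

Build the Lagrange basis polynomials:
L_0(w) = (w - 1) / [-3] = -(1/3)w + 1/3
L_1(w) = (w + 2) / [3] = (1/3)w + 2/3
g(w) = (-6)·L_0 + 6·L_1
Only the coefficient of w is needed; take it from each L_i and combine:
(-6)·(-1/3) + 6·(1/3) = 4

4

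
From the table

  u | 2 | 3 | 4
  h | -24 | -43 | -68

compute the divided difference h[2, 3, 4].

h[2,3] = (-43 - (-24)) / (3 - 2) = -19
h[3,4] = (-68 - (-43)) / (4 - 3) = -25
h[2,3,4] = (-25 - (-19)) / (4 - 2) = -3

-3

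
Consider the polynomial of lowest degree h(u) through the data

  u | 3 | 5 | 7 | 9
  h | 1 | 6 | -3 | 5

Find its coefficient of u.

L_0(u) = (u - 5)(u - 7)(u - 9) / [-48] = -(1/48)u^3 + (7/16)u^2 - (143/48)u + 105/16
L_1(u) = (u - 3)(u - 7)(u - 9) / [16] = (1/16)u^3 - (19/16)u^2 + (111/16)u - 189/16
L_2(u) = (u - 3)(u - 5)(u - 9) / [-16] = -(1/16)u^3 + (17/16)u^2 - (87/16)u + 135/16
L_3(u) = (u - 3)(u - 5)(u - 7) / [48] = (1/48)u^3 - (5/16)u^2 + (71/48)u - 35/16
h(u) = 1·L_0 + 6·L_1 + (-3)·L_2 + 5·L_3
Only the coefficient of u is needed; take it from each L_i and combine:
1·(-143/48) + 6·(111/16) + (-3)·(-87/16) + 5·(71/48) = 2993/48

2993/48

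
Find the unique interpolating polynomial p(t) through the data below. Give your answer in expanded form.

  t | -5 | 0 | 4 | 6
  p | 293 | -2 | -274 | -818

L_0(t) = t(t - 4)(t - 6) / [-495] = -(1/495)t^3 + (2/99)t^2 - (8/165)t
L_1(t) = (t + 5)(t - 4)(t - 6) / [120] = (1/120)t^3 - (1/24)t^2 - (13/60)t + 1
L_2(t) = (t + 5)t(t - 6) / [-72] = -(1/72)t^3 + (1/72)t^2 + (5/12)t
L_3(t) = (t + 5)t(t - 4) / [132] = (1/132)t^3 + (1/132)t^2 - (5/33)t
p(t) = 293·L_0 + (-2)·L_1 + (-274)·L_2 + (-818)·L_3
  293·L_0(t) = -(293/495)t^3 + (586/99)t^2 - (2344/165)t
  (-2)·L_1(t) = -(1/60)t^3 + (1/12)t^2 + (13/30)t - 2
  (-274)·L_2(t) = (137/36)t^3 - (137/36)t^2 - (685/6)t
  (-818)·L_3(t) = -(409/66)t^3 - (409/66)t^2 + (4090/33)t
Adding term by term: -3t^3 - 4t^2 - 4t - 2

p(t) = -3t^3 - 4t^2 - 4t - 2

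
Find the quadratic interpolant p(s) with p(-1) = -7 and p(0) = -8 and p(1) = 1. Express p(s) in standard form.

L_0(s) = s(s - 1) / [2] = (1/2)s^2 - (1/2)s
L_1(s) = (s + 1)(s - 1) / [-1] = -s^2 + 1
L_2(s) = (s + 1)s / [2] = (1/2)s^2 + (1/2)s
p(s) = (-7)·L_0 + (-8)·L_1 + 1·L_2
  (-7)·L_0(s) = -(7/2)s^2 + (7/2)s
  (-8)·L_1(s) = 8s^2 - 8
  1·L_2(s) = (1/2)s^2 + (1/2)s
Adding term by term: 5s^2 + 4s - 8

p(s) = 5s^2 + 4s - 8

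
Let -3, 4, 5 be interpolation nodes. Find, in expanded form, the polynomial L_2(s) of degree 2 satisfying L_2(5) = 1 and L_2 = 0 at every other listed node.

L_2(s) = (s + 3)(s - 4) / [(8)·(1)]
       = (s^2 - s - 12) / (8)

L_2(s) = (1/8)s^2 - (1/8)s - 3/2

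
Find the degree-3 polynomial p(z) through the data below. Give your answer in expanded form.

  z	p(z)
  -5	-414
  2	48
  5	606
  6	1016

p(z) = 4z^3 + 4z^2 + 2z - 4

Build the Lagrange basis polynomials:
L_0(z) = (z - 2)(z - 5)(z - 6) / [-770] = -(1/770)z^3 + (13/770)z^2 - (26/385)z + 6/77
L_1(z) = (z + 5)(z - 5)(z - 6) / [84] = (1/84)z^3 - (1/14)z^2 - (25/84)z + 25/14
L_2(z) = (z + 5)(z - 2)(z - 6) / [-30] = -(1/30)z^3 + (1/10)z^2 + (14/15)z - 2
L_3(z) = (z + 5)(z - 2)(z - 5) / [44] = (1/44)z^3 - (1/22)z^2 - (25/44)z + 25/22
p(z) = (-414)·L_0 + 48·L_1 + 606·L_2 + 1016·L_3
  (-414)·L_0(z) = (207/385)z^3 - (2691/385)z^2 + (10764/385)z - 2484/77
  48·L_1(z) = (4/7)z^3 - (24/7)z^2 - (100/7)z + 600/7
  606·L_2(z) = -(101/5)z^3 + (303/5)z^2 + (2828/5)z - 1212
  1016·L_3(z) = (254/11)z^3 - (508/11)z^2 - (6350/11)z + 12700/11
Adding term by term: 4z^3 + 4z^2 + 2z - 4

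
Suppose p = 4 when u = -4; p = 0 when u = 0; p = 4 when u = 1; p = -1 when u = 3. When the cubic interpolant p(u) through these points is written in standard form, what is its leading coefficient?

-19/42

The leading coefficient equals the top divided difference p[-4,0,1,3].
p[-4,0] = (0 - 4) / (0 - (-4)) = -1
p[0,1] = (4 - 0) / (1 - 0) = 4
p[1,3] = (-1 - 4) / (3 - 1) = -5/2
p[-4,0,1] = (4 - (-1)) / (1 - (-4)) = 1
p[0,1,3] = (-5/2 - 4) / (3 - 0) = -13/6
p[-4,0,1,3] = (-13/6 - 1) / (3 - (-4)) = -19/42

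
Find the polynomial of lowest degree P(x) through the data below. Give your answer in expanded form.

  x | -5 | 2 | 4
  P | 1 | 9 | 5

P(x) = -(22/63)x^2 + (2/21)x + 643/63

Newton's divided differences:
P[-5,2] = (9 - 1) / (2 - (-5)) = 8/7
P[2,4] = (5 - 9) / (4 - 2) = -2
P[-5,2,4] = (-2 - 8/7) / (4 - (-5)) = -22/63
P(x) = 1 + (8/7)·(x + 5) + (-22/63)·(x + 5)(x - 2)
Expanding: P(x) = -(22/63)x^2 + (2/21)x + 643/63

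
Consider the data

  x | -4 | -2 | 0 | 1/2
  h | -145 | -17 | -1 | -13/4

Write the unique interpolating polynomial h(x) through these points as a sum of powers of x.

Build the Lagrange basis polynomials:
L_0(x) = (x + 2)x(x - 1/2) / [-36] = -(1/36)x^3 - (1/24)x^2 + (1/36)x
L_1(x) = (x + 4)x(x - 1/2) / [10] = (1/10)x^3 + (7/20)x^2 - (1/5)x
L_2(x) = (x + 4)(x + 2)(x - 1/2) / [-4] = -(1/4)x^3 - (11/8)x^2 - (5/4)x + 1
L_3(x) = (x + 4)(x + 2)x / [45/8] = (8/45)x^3 + (16/15)x^2 + (64/45)x
h(x) = (-145)·L_0 + (-17)·L_1 + (-1)·L_2 + (-13/4)·L_3
  (-145)·L_0(x) = (145/36)x^3 + (145/24)x^2 - (145/36)x
  (-17)·L_1(x) = -(17/10)x^3 - (119/20)x^2 + (17/5)x
  (-1)·L_2(x) = (1/4)x^3 + (11/8)x^2 + (5/4)x - 1
  (-13/4)·L_3(x) = -(26/45)x^3 - (52/15)x^2 - (208/45)x
Adding term by term: 2x^3 - 2x^2 - 4x - 1

h(x) = 2x^3 - 2x^2 - 4x - 1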